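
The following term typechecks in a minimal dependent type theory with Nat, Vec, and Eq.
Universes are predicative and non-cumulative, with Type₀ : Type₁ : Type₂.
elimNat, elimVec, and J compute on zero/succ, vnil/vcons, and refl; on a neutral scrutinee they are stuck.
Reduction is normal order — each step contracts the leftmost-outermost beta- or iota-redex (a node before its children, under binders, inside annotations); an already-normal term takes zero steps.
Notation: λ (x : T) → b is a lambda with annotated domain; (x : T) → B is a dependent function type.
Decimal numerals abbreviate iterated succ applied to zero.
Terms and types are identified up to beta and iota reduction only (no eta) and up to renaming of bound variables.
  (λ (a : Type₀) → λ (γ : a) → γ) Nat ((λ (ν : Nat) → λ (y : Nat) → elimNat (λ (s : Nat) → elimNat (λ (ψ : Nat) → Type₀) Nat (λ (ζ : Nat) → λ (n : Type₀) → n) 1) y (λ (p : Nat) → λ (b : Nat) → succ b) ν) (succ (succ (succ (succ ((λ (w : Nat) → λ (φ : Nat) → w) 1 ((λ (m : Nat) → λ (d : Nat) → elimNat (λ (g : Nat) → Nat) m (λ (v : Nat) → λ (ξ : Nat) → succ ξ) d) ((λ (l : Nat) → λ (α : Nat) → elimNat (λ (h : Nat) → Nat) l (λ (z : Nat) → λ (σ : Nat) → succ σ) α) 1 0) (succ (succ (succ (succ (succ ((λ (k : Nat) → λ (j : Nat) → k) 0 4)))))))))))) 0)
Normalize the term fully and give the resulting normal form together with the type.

normal form:
  5
inferred type:
  Nat


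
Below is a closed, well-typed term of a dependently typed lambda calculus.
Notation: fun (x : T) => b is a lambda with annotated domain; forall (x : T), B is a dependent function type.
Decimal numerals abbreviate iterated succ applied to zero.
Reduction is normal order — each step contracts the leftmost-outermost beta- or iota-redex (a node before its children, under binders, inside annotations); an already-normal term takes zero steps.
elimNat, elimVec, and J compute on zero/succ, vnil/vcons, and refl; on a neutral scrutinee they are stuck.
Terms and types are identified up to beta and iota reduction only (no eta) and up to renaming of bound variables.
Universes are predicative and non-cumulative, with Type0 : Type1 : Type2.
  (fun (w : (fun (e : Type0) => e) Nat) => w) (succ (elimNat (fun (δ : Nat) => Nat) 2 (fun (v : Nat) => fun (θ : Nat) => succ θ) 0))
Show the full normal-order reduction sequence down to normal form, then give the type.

normal-order reduction:
  (fun (w : (fun (e : Type0) => e) Nat) => w) (succ (elimNat (fun (δ : Nat) => Nat) 2 (fun (v : Nat) => fun (θ : Nat) => succ θ) 0))
  ~> succ (elimNat (fun (w : Nat) => Nat) 2 (fun (e : Nat) => fun (δ : Nat) => succ δ) 0)
  ~> 3
the term's type:
  Nat


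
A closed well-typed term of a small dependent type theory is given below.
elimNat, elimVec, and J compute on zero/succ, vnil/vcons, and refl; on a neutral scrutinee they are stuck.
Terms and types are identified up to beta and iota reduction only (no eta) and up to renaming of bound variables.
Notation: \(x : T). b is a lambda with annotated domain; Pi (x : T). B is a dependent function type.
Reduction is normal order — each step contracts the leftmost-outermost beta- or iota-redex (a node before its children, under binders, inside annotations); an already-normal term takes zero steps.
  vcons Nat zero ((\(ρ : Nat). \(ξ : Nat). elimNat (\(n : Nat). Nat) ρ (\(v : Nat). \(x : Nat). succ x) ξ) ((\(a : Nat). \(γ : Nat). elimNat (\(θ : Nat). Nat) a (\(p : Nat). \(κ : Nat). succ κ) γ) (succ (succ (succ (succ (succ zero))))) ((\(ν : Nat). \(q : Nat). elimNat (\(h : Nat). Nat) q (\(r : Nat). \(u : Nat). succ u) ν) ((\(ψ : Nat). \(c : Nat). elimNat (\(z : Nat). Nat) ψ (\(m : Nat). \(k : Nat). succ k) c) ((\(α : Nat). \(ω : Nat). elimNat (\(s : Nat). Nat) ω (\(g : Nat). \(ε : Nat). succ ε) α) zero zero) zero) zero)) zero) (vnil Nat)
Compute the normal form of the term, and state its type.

normal form:
  vcons Nat zero (succ (succ (succ (succ (succ zero))))) (vnil Nat)
inferred type:
  Vec Nat (succ zero)
observation: the first redex contracted is a beta-redex; the normal form is reached in 15 normal-order steps.


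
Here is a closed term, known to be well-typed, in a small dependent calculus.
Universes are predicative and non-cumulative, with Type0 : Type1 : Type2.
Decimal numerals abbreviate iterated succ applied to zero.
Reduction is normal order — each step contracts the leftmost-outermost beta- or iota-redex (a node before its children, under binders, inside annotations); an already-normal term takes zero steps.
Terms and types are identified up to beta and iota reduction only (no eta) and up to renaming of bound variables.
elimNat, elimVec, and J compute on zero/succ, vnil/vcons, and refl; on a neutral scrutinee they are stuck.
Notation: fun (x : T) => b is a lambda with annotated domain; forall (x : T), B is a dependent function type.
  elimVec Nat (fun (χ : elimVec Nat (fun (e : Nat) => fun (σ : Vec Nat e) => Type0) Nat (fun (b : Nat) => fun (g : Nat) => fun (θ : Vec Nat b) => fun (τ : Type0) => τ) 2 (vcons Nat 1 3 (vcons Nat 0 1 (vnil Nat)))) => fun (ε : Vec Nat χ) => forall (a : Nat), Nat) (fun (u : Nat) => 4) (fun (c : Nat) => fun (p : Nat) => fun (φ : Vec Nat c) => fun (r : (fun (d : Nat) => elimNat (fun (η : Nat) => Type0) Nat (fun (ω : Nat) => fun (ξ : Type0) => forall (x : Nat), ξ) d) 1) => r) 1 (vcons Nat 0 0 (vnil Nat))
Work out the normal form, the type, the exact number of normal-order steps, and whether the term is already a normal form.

resulting normal form:
  fun (χ : Nat) => 4
type:
  forall (χ : Nat), Nat
reduction steps (normal order): 6
already normal: no
first contracted redex: an elimVec iota-redex


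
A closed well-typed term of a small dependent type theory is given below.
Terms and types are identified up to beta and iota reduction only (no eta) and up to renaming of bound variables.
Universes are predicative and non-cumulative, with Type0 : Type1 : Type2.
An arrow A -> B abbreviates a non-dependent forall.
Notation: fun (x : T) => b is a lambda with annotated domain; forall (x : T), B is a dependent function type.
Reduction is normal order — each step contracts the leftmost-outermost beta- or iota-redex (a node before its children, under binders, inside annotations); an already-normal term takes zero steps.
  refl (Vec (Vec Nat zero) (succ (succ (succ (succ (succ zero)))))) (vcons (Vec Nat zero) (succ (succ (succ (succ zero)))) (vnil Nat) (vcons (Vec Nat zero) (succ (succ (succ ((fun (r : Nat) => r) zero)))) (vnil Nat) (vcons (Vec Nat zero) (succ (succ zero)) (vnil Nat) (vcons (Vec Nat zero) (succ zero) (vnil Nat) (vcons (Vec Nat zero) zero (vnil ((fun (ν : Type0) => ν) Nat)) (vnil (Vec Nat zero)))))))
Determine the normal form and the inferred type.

reduced normal form:
  refl (Vec (Vec Nat zero) (succ (succ (succ (succ (succ zero)))))) (vcons (Vec Nat zero) (succ (succ (succ (succ zero)))) (vnil Nat) (vcons (Vec Nat zero) (succ (succ (succ zero))) (vnil Nat) (vcons (Vec Nat zero) (succ (succ zero)) (vnil Nat) (vcons (Vec Nat zero) (succ zero) (vnil Nat) (vcons (Vec Nat zero) zero (vnil Nat) (vnil (Vec Nat zero)))))))
type:
  Eq (Vec (Vec Nat zero) (succ (succ (succ (succ (succ zero)))))) (vcons (Vec Nat zero) (succ (succ (succ (succ zero)))) (vnil Nat) (vcons (Vec Nat zero) (succ (succ (succ zero))) (vnil Nat) (vcons (Vec Nat zero) (succ (succ zero)) (vnil Nat) (vcons (Vec Nat zero) (succ zero) (vnil Nat) (vcons (Vec Nat zero) zero (vnil Nat) (vnil (Vec Nat zero))))))) (vcons (Vec Nat zero) (succ (succ (succ (succ zero)))) (vnil Nat) (vcons (Vec Nat zero) (succ (succ (succ zero))) (vnil Nat) (vcons (Vec Nat zero) (succ (succ zero)) (vnil Nat) (vcons (Vec Nat zero) (succ zero) (vnil Nat) (vcons (Vec Nat zero) zero (vnil Nat) (vnil (Vec Nat zero)))))))


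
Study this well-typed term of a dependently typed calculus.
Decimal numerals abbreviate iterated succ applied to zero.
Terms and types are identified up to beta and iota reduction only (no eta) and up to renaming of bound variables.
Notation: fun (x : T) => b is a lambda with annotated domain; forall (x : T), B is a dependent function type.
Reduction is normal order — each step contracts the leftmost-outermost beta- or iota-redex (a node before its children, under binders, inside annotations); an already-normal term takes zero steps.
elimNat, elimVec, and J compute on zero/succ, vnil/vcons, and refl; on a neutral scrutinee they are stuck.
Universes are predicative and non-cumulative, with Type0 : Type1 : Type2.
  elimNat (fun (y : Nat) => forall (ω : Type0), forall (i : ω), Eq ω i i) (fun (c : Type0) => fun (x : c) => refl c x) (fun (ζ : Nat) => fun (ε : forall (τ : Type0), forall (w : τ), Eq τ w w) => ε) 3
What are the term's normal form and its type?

normal form:
  fun (y : Type0) => fun (ω : y) => refl y ω
type:
  forall (y : Type0), forall (ω : y), Eq y ω ω
observation: the term reaches its normal form after 10 normal-order steps.


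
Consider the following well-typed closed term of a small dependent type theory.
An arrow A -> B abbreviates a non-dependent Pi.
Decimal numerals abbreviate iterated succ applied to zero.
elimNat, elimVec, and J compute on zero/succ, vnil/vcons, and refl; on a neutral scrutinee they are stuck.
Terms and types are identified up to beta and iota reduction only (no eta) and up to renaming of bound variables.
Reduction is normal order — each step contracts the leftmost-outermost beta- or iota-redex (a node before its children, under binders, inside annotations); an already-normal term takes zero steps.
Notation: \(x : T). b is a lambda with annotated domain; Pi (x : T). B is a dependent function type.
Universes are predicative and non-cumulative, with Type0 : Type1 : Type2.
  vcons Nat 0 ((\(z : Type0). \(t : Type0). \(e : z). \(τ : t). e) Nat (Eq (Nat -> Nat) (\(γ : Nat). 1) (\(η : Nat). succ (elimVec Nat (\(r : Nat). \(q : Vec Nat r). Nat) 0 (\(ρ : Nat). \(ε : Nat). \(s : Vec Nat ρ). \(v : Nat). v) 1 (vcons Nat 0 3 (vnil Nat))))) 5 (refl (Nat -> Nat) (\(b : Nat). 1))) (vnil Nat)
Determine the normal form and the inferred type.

resulting normal form:
  vcons Nat 0 5 (vnil Nat)
the term's type:
  Vec Nat 1
observation: the first redex contracted is a beta-redex; the normal form is reached in 4 normal-order steps.


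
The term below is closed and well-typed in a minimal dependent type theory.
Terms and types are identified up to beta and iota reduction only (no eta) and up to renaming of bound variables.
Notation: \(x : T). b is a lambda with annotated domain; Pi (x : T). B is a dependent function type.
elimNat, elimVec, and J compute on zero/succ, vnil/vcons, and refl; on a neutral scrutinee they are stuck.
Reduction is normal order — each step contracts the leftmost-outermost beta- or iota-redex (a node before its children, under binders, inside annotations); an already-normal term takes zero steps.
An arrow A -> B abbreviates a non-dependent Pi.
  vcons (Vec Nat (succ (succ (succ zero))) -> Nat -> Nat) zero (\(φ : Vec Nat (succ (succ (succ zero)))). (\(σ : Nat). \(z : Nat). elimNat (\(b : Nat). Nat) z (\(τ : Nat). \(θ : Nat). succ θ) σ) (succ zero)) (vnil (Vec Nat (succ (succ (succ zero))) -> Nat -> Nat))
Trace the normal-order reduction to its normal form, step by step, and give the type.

normal-order reduction sequence:
  vcons (Vec Nat (succ (succ (succ zero))) -> Nat -> Nat) zero (\(φ : Vec Nat (succ (succ (succ zero)))). (\(σ : Nat). \(z : Nat). elimNat (\(b : Nat). Nat) z (\(τ : Nat). \(θ : Nat). succ θ) σ) (succ zero)) (vnil (Vec Nat (succ (succ (succ zero))) -> Nat -> Nat))
  ~> vcons (Vec Nat (succ (succ (succ zero))) -> Nat -> Nat) zero (\(φ : Vec Nat (succ (succ (succ zero)))). \(σ : Nat). elimNat (\(z : Nat). Nat) σ (\(b : Nat). \(τ : Nat). succ τ) (succ zero)) (vnil (Vec Nat (succ (succ (succ zero))) -> Nat -> Nat))
  ~> vcons (Vec Nat (succ (succ (succ zero))) -> Nat -> Nat) zero (\(φ : Vec Nat (succ (succ (succ zero)))). \(σ : Nat). (\(z : Nat). \(b : Nat). succ b) zero (elimNat (\(τ : Nat). Nat) σ (\(θ : Nat). \(s : Nat). succ s) zero)) (vnil (Vec Nat (succ (succ (succ zero))) -> Nat -> Nat))
  ~> vcons (Vec Nat (succ (succ (succ zero))) -> Nat -> Nat) zero (\(φ : Vec Nat (succ (succ (succ zero)))). \(σ : Nat). (\(z : Nat). succ z) (elimNat (\(b : Nat). Nat) σ (\(τ : Nat). \(θ : Nat). succ θ) zero)) (vnil (Vec Nat (succ (succ (succ zero))) -> Nat -> Nat))
  ~> vcons (Vec Nat (succ (succ (succ zero))) -> Nat -> Nat) zero (\(φ : Vec Nat (succ (succ (succ zero)))). \(σ : Nat). succ (elimNat (\(z : Nat). Nat) σ (\(b : Nat). \(τ : Nat). succ τ) zero)) (vnil (Vec Nat (succ (succ (succ zero))) -> Nat -> Nat))
  ~> vcons (Vec Nat (succ (succ (succ zero))) -> Nat -> Nat) zero (\(φ : Vec Nat (succ (succ (succ zero)))). \(σ : Nat). succ σ) (vnil (Vec Nat (succ (succ (succ zero))) -> Nat -> Nat))
type:
  Vec (Vec Nat (succ (succ (succ zero))) -> Nat -> Nat) (succ zero)


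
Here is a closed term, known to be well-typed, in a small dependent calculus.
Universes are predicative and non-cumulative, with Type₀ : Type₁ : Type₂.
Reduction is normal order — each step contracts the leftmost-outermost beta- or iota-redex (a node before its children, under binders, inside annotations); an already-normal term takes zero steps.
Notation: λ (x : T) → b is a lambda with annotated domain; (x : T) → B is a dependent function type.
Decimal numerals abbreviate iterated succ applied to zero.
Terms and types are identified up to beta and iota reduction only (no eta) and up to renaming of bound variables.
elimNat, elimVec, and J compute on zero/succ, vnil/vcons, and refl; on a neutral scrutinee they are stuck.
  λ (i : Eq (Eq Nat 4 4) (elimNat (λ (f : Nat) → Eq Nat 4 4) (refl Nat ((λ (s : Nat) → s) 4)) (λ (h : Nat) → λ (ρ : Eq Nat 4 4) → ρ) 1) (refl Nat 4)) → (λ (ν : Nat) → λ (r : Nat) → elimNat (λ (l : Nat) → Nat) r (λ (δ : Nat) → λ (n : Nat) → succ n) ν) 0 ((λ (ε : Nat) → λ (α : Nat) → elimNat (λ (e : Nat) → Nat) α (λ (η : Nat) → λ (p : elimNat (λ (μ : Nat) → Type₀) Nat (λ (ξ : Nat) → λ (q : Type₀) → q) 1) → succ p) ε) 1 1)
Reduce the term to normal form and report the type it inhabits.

normal form:
  λ (i : Eq (Eq Nat 4 4) (refl Nat 4) (refl Nat 4)) → 2
type:
  (i : Eq (Eq Nat 4 4) (refl Nat 4) (refl Nat 4)) → Nat
observation: the leftmost-outermost redex is an elimNat iota-redex, and normalization takes 14 steps.


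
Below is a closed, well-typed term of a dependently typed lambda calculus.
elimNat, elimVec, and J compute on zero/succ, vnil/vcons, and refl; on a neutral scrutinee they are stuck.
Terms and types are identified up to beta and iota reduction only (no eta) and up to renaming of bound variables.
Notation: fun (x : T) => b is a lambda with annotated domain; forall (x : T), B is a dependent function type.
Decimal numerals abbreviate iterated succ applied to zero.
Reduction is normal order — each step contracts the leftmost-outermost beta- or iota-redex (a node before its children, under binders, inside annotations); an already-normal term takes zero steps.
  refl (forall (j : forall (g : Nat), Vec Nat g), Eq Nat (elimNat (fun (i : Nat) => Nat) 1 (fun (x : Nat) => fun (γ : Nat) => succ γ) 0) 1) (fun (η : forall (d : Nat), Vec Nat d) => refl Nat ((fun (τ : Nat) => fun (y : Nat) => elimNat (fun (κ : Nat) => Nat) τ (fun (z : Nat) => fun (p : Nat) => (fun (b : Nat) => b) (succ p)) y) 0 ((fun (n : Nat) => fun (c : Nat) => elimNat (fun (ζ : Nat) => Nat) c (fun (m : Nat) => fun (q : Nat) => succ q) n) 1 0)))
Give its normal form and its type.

normal form:
  refl (forall (j : forall (g : Nat), Vec Nat g), Eq Nat 1 1) (fun (i : forall (x : Nat), Vec Nat x) => refl Nat 1)
the term's type:
  Eq (forall (j : forall (g : Nat), Vec Nat g), Eq Nat 1 1) (fun (i : forall (x : Nat), Vec Nat x) => refl Nat 1) (fun (γ : forall (η : Nat), Vec Nat η) => refl Nat 1)
observation: 14 normal-order steps separate the term from its normal form.


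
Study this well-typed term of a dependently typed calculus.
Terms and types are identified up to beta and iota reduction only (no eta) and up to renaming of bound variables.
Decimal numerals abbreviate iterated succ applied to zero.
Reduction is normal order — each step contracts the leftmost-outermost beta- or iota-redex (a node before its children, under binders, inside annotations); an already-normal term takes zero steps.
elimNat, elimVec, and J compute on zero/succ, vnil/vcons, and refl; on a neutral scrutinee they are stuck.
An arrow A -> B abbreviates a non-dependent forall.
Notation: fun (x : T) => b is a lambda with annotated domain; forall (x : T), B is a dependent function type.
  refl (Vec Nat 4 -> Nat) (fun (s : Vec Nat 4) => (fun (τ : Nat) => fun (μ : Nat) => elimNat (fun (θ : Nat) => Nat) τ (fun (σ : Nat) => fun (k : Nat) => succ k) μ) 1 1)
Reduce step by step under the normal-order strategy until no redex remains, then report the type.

normal-order reduction:
  refl (Vec Nat 4 -> Nat) (fun (s : Vec Nat 4) => (fun (τ : Nat) => fun (μ : Nat) => elimNat (fun (θ : Nat) => Nat) τ (fun (σ : Nat) => fun (k : Nat) => succ k) μ) 1 1)
  ~> refl (Vec Nat 4 -> Nat) (fun (s : Vec Nat 4) => (fun (τ : Nat) => elimNat (fun (μ : Nat) => Nat) 1 (fun (θ : Nat) => fun (σ : Nat) => succ σ) τ) 1)
  ~> refl (Vec Nat 4 -> Nat) (fun (s : Vec Nat 4) => elimNat (fun (τ : Nat) => Nat) 1 (fun (μ : Nat) => fun (θ : Nat) => succ θ) 1)
  ~> refl (Vec Nat 4 -> Nat) (fun (s : Vec Nat 4) => (fun (τ : Nat) => fun (μ : Nat) => succ μ) 0 (elimNat (fun (θ : Nat) => Nat) 1 (fun (σ : Nat) => fun (k : Nat) => succ k) 0))
  ~> refl (Vec Nat 4 -> Nat) (fun (s : Vec Nat 4) => (fun (τ : Nat) => succ τ) (elimNat (fun (μ : Nat) => Nat) 1 (fun (θ : Nat) => fun (σ : Nat) => succ σ) 0))
  ~> refl (Vec Nat 4 -> Nat) (fun (s : Vec Nat 4) => succ (elimNat (fun (τ : Nat) => Nat) 1 (fun (μ : Nat) => fun (θ : Nat) => succ θ) 0))
  ~> refl (Vec Nat 4 -> Nat) (fun (s : Vec Nat 4) => 2)
the term's type:
  Eq (Vec Nat 4 -> Nat) (fun (s : Vec Nat 4) => 2) (fun (τ : Vec Nat 4) => 2)


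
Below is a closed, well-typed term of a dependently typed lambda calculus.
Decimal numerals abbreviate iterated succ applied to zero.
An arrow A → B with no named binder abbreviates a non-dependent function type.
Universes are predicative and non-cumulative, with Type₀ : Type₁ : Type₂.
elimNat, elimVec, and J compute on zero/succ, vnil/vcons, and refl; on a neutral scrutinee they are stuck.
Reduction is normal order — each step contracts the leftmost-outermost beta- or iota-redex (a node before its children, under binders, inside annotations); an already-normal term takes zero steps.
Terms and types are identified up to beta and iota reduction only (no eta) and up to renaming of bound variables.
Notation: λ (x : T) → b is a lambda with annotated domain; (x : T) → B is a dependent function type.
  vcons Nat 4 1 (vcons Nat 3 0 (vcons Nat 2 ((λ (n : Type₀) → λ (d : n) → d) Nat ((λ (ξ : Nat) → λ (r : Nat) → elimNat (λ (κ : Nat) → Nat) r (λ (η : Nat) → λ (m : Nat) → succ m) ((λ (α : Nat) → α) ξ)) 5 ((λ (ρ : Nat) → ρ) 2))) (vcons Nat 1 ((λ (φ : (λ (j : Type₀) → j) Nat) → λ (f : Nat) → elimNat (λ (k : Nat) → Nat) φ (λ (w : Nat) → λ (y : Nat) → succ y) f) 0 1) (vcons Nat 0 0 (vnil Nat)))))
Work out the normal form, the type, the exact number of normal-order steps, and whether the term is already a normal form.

resulting normal form:
  vcons Nat 4 1 (vcons Nat 3 0 (vcons Nat 2 7 (vcons Nat 1 1 (vcons Nat 0 0 (vnil Nat)))))
the term's type:
  Vec Nat 5
steps to reach normal form (normal order): 28
term was already normal: no
first contracted redex: a beta-redex


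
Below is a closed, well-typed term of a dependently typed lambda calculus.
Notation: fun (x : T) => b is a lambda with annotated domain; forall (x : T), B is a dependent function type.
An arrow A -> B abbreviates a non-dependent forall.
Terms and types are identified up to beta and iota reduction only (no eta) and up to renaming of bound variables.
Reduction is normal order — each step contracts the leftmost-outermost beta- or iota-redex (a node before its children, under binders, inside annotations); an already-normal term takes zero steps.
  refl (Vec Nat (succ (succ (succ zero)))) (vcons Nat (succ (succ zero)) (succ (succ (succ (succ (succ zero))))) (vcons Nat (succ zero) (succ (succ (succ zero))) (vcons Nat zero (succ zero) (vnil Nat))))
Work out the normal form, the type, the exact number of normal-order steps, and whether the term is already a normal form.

normal form:
  refl (Vec Nat (succ (succ (succ zero)))) (vcons Nat (succ (succ zero)) (succ (succ (succ (succ (succ zero))))) (vcons Nat (succ zero) (succ (succ (succ zero))) (vcons Nat zero (succ zero) (vnil Nat))))
the term's type:
  Eq (Vec Nat (succ (succ (succ zero)))) (vcons Nat (succ (succ zero)) (succ (succ (succ (succ (succ zero))))) (vcons Nat (succ zero) (succ (succ (succ zero))) (vcons Nat zero (succ zero) (vnil Nat)))) (vcons Nat (succ (succ zero)) (succ (succ (succ (succ (succ zero))))) (vcons Nat (succ zero) (succ (succ (succ zero))) (vcons Nat zero (succ zero) (vnil Nat))))
steps to reach normal form (normal order): 0
started in normal form: yes


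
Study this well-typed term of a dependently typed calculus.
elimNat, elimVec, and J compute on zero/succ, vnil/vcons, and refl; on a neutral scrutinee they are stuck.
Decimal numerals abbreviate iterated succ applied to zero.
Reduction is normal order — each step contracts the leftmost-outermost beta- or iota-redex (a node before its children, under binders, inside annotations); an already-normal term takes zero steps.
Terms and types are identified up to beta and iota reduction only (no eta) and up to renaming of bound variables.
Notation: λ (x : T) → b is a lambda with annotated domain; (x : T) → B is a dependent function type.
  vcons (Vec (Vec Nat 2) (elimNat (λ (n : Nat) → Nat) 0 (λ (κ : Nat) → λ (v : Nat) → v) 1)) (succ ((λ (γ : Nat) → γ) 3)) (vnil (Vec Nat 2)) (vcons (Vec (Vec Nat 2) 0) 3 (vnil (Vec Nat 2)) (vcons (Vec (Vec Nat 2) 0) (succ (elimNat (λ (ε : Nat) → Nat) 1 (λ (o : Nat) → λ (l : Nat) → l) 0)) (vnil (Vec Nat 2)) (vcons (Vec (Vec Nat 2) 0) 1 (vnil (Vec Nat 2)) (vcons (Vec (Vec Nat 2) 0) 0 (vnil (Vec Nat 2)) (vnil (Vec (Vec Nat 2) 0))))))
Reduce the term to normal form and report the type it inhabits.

resulting normal form:
  vcons (Vec (Vec Nat 2) 0) 4 (vnil (Vec Nat 2)) (vcons (Vec (Vec Nat 2) 0) 3 (vnil (Vec Nat 2)) (vcons (Vec (Vec Nat 2) 0) 2 (vnil (Vec Nat 2)) (vcons (Vec (Vec Nat 2) 0) 1 (vnil (Vec Nat 2)) (vcons (Vec (Vec Nat 2) 0) 0 (vnil (Vec Nat 2)) (vnil (Vec (Vec Nat 2) 0))))))
inferred type:
  Vec (Vec (Vec Nat 2) 0) 5


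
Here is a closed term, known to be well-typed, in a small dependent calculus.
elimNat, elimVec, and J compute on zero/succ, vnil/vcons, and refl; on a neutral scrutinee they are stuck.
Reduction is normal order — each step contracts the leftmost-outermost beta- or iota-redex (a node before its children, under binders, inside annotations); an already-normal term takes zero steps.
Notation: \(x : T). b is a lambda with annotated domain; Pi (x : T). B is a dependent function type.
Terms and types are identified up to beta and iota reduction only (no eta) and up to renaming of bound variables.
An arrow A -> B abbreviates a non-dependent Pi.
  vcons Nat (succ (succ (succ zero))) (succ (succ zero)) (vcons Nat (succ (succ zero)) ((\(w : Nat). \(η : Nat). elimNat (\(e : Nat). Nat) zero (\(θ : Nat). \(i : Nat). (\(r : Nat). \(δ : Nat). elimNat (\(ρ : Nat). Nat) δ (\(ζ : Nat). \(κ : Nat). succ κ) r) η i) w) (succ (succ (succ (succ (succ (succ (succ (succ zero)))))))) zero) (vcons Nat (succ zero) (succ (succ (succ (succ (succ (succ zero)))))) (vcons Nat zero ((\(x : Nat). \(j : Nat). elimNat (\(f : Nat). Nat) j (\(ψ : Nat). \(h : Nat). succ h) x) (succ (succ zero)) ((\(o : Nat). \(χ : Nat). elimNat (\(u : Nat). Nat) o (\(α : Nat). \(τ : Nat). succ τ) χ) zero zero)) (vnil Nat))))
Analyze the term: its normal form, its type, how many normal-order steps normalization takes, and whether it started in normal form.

reduced normal form:
  vcons Nat (succ (succ (succ zero))) (succ (succ zero)) (vcons Nat (succ (succ zero)) zero (vcons Nat (succ zero) (succ (succ (succ (succ (succ (succ zero)))))) (vcons Nat zero (succ (succ zero)) (vnil Nat))))
the term's type:
  Vec Nat (succ (succ (succ (succ zero))))
reduction steps (normal order): 63
term was already normal: no
first redex: a beta-redex


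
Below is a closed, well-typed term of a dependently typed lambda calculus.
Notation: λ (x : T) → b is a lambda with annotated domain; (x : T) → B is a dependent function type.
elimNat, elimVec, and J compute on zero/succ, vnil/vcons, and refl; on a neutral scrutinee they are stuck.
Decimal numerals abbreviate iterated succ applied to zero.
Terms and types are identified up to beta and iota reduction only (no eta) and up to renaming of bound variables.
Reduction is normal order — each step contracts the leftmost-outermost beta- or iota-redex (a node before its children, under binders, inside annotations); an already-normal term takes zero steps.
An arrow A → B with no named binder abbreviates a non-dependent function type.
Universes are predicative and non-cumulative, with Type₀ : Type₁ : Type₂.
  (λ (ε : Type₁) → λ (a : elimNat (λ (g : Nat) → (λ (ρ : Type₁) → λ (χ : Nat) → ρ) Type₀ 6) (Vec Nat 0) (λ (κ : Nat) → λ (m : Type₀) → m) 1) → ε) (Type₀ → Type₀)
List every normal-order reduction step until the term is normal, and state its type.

normal-order reduction:
  (λ (ε : Type₁) → λ (a : elimNat (λ (g : Nat) → (λ (ρ : Type₁) → λ (χ : Nat) → ρ) Type₀ 6) (Vec Nat 0) (λ (κ : Nat) → λ (m : Type₀) → m) 1) → ε) (Type₀ → Type₀)
  ~> λ (ε : elimNat (λ (a : Nat) → (λ (g : Type₁) → λ (ρ : Nat) → g) Type₀ 6) (Vec Nat 0) (λ (χ : Nat) → λ (κ : Type₀) → κ) 1) → Type₀ → Type₀
  ~> λ (ε : (λ (a : Nat) → λ (g : Type₀) → g) 0 (elimNat (λ (ρ : Nat) → (λ (χ : Type₁) → λ (κ : Nat) → χ) Type₀ 6) (Vec Nat 0) (λ (m : Nat) → λ (d : Type₀) → d) 0)) → Type₀ → Type₀
  ~> λ (ε : (λ (a : Type₀) → a) (elimNat (λ (g : Nat) → (λ (ρ : Type₁) → λ (χ : Nat) → ρ) Type₀ 6) (Vec Nat 0) (λ (κ : Nat) → λ (m : Type₀) → m) 0)) → Type₀ → Type₀
  ~> λ (ε : elimNat (λ (a : Nat) → (λ (g : Type₁) → λ (ρ : Nat) → g) Type₀ 6) (Vec Nat 0) (λ (χ : Nat) → λ (κ : Type₀) → κ) 0) → Type₀ → Type₀
  ~> λ (ε : Vec Nat 0) → Type₀ → Type₀
type:
  Vec Nat 0 → Type₁


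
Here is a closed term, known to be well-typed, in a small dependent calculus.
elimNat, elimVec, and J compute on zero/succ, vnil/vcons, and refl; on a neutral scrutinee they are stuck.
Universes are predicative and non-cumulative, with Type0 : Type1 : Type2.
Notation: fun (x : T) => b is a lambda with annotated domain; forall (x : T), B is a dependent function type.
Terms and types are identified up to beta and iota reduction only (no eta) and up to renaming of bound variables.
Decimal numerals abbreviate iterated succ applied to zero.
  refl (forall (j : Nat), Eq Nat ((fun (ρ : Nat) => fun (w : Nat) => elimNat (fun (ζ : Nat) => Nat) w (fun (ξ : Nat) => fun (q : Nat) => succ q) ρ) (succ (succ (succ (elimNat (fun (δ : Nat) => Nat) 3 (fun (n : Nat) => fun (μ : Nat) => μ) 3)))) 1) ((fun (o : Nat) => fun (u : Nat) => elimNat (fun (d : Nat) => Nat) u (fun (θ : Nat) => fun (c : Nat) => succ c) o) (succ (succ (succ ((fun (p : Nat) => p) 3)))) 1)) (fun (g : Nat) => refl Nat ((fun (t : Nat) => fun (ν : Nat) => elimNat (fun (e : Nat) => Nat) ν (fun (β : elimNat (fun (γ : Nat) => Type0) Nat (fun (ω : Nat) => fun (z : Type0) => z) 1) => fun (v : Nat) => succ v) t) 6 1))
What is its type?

the term's type:
  Eq (forall (j : Nat), Eq Nat 7 7) (fun (ρ : Nat) => refl Nat 7) (fun (w : Nat) => refl Nat 7)


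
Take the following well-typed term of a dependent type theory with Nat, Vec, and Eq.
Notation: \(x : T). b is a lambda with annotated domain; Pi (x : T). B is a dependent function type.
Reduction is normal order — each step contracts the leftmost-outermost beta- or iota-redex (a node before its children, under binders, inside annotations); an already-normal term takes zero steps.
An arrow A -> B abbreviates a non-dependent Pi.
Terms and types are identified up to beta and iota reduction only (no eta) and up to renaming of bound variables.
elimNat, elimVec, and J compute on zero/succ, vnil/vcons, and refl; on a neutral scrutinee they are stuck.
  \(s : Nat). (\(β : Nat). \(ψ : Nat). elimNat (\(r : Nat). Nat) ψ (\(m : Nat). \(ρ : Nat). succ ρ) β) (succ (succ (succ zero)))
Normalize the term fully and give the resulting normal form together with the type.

normal form:
  \(s : Nat). \(β : Nat). succ (succ (succ β))
type:
  Nat -> Nat -> Nat
observation: 11 normal-order steps separate the term from its normal form.


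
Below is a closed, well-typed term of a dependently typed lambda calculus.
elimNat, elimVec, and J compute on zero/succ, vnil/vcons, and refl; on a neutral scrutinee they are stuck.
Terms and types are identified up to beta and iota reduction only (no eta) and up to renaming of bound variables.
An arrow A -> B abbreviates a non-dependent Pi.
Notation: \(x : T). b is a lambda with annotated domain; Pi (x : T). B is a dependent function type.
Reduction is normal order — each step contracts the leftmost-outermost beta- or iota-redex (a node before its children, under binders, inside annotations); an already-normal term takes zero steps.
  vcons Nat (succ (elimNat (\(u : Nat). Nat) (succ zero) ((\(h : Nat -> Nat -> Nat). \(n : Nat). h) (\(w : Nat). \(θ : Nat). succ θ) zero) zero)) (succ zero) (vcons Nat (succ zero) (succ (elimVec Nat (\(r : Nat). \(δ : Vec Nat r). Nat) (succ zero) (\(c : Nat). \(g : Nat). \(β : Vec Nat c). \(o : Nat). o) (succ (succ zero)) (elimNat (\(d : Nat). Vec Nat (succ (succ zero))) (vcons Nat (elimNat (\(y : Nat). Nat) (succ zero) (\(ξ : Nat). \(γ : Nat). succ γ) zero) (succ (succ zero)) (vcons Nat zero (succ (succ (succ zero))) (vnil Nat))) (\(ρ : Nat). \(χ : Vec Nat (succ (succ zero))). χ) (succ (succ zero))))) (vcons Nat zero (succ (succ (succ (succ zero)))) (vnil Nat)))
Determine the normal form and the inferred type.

reduced normal form:
  vcons Nat (succ (succ zero)) (succ zero) (vcons Nat (succ zero) (succ (succ zero)) (vcons Nat zero (succ (succ (succ (succ zero)))) (vnil Nat)))
the term's type:
  Vec Nat (succ (succ (succ zero)))


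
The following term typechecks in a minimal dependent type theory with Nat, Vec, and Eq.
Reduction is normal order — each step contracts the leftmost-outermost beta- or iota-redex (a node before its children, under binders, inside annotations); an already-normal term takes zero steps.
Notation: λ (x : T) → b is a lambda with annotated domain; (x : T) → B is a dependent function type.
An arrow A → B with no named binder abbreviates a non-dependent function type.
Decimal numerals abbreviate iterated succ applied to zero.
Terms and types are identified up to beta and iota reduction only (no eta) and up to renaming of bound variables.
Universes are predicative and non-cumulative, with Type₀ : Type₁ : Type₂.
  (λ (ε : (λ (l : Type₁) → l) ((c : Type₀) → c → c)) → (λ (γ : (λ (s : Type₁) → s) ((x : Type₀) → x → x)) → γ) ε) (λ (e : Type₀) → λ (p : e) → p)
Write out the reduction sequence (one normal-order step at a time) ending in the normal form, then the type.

normal-order reduction sequence:
  (λ (ε : (λ (l : Type₁) → l) ((c : Type₀) → c → c)) → (λ (γ : (λ (s : Type₁) → s) ((x : Type₀) → x → x)) → γ) ε) (λ (e : Type₀) → λ (p : e) → p)
  ~> (λ (ε : (λ (l : Type₁) → l) ((c : Type₀) → c → c)) → ε) (λ (γ : Type₀) → λ (s : γ) → s)
  ~> λ (ε : Type₀) → λ (l : ε) → l
the term's type:
  (ε : Type₀) → ε → ε


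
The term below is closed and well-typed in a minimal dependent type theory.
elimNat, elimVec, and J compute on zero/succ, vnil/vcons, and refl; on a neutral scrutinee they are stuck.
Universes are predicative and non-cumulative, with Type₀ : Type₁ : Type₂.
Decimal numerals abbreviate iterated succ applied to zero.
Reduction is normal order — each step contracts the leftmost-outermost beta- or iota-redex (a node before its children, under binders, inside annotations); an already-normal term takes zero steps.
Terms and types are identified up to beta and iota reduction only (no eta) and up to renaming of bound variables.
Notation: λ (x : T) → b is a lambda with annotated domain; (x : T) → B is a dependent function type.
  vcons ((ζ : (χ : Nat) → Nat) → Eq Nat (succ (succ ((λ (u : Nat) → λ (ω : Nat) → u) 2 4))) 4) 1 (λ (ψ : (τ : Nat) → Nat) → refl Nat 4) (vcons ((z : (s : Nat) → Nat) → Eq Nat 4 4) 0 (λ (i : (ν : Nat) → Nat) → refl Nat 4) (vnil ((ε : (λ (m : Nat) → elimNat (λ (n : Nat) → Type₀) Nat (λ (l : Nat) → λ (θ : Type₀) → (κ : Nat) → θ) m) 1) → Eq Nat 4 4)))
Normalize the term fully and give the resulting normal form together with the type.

reduced normal form:
  vcons ((ζ : (χ : Nat) → Nat) → Eq Nat 4 4) 1 (λ (u : (ω : Nat) → Nat) → refl Nat 4) (vcons ((ψ : (τ : Nat) → Nat) → Eq Nat 4 4) 0 (λ (z : (s : Nat) → Nat) → refl Nat 4) (vnil ((i : (ν : Nat) → Nat) → Eq Nat 4 4)))
the term's type:
  Vec ((ζ : (χ : Nat) → Nat) → Eq Nat 4 4) 2


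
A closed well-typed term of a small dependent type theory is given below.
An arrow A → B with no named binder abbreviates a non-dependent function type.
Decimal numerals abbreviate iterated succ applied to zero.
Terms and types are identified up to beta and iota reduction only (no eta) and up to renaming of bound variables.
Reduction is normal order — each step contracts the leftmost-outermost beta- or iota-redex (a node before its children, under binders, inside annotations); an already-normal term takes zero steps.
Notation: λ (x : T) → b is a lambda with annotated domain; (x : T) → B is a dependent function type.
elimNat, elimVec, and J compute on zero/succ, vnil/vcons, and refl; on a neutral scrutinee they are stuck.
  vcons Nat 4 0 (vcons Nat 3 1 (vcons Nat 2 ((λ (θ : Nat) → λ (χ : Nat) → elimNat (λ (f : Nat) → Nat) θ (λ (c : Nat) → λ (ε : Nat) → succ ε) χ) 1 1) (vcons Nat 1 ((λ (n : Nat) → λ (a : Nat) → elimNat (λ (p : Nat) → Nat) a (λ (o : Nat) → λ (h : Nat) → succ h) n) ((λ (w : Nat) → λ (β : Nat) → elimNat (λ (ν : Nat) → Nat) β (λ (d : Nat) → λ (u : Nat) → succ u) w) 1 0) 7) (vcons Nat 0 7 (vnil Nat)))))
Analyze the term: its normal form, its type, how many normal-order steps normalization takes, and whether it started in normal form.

resulting normal form:
  vcons Nat 4 0 (vcons Nat 3 1 (vcons Nat 2 2 (vcons Nat 1 8 (vcons Nat 0 7 (vnil Nat)))))
inferred type:
  Vec Nat 5
reduction steps (normal order): 18
term was already normal: no
first contracted redex: a beta-redex


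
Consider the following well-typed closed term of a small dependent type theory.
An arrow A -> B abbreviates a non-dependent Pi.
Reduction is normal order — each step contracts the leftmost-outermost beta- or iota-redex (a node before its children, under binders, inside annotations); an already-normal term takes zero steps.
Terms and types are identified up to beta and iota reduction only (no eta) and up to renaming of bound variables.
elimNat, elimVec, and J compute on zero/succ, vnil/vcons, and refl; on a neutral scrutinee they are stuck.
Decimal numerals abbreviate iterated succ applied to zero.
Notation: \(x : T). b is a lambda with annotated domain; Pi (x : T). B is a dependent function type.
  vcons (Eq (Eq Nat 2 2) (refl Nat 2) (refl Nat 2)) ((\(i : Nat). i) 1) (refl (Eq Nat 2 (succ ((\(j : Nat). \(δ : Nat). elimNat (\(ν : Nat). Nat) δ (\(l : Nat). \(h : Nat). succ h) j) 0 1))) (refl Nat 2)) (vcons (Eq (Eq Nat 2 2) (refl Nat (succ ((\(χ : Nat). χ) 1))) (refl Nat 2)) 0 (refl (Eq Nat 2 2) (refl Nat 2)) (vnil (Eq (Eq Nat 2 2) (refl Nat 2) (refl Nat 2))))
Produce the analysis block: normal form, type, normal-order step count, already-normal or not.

reduced normal form:
  vcons (Eq (Eq Nat 2 2) (refl Nat 2) (refl Nat 2)) 1 (refl (Eq Nat 2 2) (refl Nat 2)) (vcons (Eq (Eq Nat 2 2) (refl Nat 2) (refl Nat 2)) 0 (refl (Eq Nat 2 2) (refl Nat 2)) (vnil (Eq (Eq Nat 2 2) (refl Nat 2) (refl Nat 2))))
the term's type:
  Vec (Eq (Eq Nat 2 2) (refl Nat 2) (refl Nat 2)) 2
steps to reach normal form (normal order): 5
started in normal form: no
first redex: a beta-redex


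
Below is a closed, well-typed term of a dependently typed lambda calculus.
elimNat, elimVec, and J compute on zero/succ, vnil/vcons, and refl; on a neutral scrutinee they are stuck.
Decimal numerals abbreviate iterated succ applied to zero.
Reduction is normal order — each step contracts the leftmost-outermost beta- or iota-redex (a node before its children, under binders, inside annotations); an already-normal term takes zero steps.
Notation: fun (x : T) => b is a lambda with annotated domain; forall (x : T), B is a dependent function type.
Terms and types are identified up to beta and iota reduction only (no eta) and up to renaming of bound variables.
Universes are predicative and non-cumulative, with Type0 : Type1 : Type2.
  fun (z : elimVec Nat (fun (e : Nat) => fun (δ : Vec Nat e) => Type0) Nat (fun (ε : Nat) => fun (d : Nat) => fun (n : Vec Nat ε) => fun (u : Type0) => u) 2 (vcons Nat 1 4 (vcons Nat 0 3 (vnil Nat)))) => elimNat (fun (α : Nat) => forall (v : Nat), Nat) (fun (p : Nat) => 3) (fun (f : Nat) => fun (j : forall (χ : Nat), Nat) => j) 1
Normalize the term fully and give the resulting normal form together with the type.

reduced normal form:
  fun (z : Nat) => fun (e : Nat) => 3
type:
  forall (z : Nat), forall (e : Nat), Nat
observation: 15 normal-order steps normalize the term, beginning with an elimVec iota-redex.


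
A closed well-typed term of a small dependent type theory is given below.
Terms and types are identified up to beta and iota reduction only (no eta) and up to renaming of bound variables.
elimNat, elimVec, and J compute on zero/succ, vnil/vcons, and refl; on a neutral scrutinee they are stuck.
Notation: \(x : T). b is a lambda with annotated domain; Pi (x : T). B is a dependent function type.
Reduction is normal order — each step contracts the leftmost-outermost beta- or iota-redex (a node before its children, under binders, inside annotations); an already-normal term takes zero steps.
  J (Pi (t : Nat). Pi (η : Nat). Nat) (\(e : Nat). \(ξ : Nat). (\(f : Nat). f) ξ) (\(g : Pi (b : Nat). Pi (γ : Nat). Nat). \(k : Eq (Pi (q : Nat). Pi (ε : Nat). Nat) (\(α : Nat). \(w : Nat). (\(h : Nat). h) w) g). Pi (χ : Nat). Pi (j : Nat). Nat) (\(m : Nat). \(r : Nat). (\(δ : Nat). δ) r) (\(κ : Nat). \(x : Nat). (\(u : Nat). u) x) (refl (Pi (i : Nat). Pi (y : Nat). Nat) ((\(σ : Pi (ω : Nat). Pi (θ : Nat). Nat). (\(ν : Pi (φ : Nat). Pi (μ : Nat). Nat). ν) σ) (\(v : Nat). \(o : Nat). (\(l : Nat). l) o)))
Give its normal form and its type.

resulting normal form:
  \(t : Nat). \(η : Nat). η
type:
  Pi (t : Nat). Pi (η : Nat). Nat
observation: the first redex contracted is a J iota-redex; the normal form is reached in 2 normal-order steps.


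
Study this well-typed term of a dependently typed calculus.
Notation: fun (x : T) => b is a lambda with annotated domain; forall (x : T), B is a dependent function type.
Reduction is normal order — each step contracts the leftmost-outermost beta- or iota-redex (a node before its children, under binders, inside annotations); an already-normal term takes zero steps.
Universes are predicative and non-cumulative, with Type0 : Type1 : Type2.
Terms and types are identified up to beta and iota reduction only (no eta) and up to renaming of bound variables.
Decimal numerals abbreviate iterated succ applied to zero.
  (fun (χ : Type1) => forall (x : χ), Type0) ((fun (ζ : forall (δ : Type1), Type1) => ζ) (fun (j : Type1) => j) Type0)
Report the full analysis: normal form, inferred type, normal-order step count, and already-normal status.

reduced normal form:
  forall (χ : Type0), Type0
type:
  Type1
steps to reach normal form (normal order): 3
already normal: no
first redex: a beta-redex
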